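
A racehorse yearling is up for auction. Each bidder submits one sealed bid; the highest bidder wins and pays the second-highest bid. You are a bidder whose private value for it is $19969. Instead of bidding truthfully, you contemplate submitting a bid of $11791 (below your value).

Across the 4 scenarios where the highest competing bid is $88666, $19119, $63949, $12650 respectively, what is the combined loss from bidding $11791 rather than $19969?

$8169

The deviation costs you only when the competing bid falls strictly between $11791 and $19969; elsewhere both bids give the same outcome.
$88666: outcomes coincide → loss $0.
$19119: truthful payoff $850, deviation payoff $0 → loss $850.
$63949: outcomes coincide → loss $0.
$12650: truthful payoff $7319, deviation payoff $0 → loss $7319.
Total loss = $850 + $7319 = $8169.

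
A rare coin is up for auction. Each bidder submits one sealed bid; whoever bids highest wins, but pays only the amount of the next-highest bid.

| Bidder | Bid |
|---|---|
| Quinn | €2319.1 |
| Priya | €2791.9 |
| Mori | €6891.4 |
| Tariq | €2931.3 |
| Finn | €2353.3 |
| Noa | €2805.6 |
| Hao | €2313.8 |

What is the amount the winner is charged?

Highest bid: Mori at €6891.4, so Mori wins.
Second-highest bid: Tariq at €2931.3 — that is the price the winner pays.

€2931.3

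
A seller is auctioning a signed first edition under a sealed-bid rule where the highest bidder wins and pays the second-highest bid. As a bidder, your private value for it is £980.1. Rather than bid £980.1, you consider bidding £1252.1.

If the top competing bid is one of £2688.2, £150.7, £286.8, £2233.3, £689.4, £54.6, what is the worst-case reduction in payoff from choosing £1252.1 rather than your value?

£2688.2: same outcome either way → loss £0.
£150.7: same outcome either way → loss £0.
£286.8: same outcome either way → loss £0.
£2233.3: same outcome either way → loss £0.
£689.4: same outcome either way → loss £0.
£54.6: same outcome either way → loss £0.
Maximum loss: £0.

£0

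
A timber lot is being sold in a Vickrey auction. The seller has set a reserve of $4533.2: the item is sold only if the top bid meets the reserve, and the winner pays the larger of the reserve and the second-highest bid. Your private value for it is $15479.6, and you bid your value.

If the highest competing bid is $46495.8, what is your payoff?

Your bid $15479.6 is below the highest competing bid $46495.8, so you lose. Payoff $0.

$0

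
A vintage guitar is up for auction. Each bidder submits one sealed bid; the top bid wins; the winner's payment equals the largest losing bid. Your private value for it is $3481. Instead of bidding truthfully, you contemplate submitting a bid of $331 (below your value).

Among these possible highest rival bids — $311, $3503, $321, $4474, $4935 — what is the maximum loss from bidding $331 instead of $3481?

$311: same outcome either way → loss $0.
$3503: same outcome either way → loss $0.
$321: same outcome either way → loss $0.
$4474: same outcome either way → loss $0.
$4935: same outcome either way → loss $0.
Maximum loss: $0.

$0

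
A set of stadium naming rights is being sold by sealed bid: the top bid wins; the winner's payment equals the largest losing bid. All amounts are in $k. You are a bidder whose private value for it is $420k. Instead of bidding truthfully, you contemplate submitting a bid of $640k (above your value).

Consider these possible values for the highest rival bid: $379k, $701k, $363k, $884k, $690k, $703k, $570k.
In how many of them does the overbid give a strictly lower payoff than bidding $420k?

The deviation hurts exactly when the highest competing bid lies strictly between $420k and $640k — overbidding then wins at a price above your value.
$379k: below both → same outcome either way.
$701k: above both → same outcome either way.
$363k: below both → same outcome either way.
$884k: above both → same outcome either way.
$690k: above both → same outcome either way.
$703k: above both → same outcome either way.
$570k: inside the interval → strictly worse (loss $150k).
Count: 1.

1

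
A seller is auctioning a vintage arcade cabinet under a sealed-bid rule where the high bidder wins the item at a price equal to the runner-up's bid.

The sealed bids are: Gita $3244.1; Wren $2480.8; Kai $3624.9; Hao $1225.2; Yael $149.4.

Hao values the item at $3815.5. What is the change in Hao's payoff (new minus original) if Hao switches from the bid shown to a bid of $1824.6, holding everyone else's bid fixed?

$0

The highest bid among the other bidders is $3624.9; Hao's bid doesn't change that.
Original bid $1225.2: Hao is not highest (top rival bid is $3624.9); payoff $0.
Alternative bid $1824.6: Hao is not highest (top rival bid is $3624.9); payoff $0.
Change in payoff = $0 − ($0) = $0.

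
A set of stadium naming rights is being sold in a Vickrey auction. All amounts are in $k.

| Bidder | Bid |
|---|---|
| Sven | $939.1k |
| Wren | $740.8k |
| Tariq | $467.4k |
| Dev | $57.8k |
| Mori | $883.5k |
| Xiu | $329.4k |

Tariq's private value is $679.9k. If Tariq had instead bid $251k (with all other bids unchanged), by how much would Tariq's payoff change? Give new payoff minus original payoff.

The highest bid among the other bidders is $939.1k; Tariq's bid doesn't change that.
Original bid $467.4k: Tariq is not highest (top rival bid is $939.1k); payoff $0k.
Alternative bid $251k: Tariq is not highest (top rival bid is $939.1k); payoff $0k.
Change in payoff = $0k − ($0k) = $0k.

$0k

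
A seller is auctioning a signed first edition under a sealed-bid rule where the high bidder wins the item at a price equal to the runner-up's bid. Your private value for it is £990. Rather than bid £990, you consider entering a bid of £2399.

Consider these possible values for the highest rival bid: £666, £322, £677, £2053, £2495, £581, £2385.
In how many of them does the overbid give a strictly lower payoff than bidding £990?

The deviation hurts exactly when the highest competing bid lies strictly between £990 and £2399 — overbidding then wins at a price above your value.
£666: below both → same outcome either way.
£322: below both → same outcome either way.
£677: below both → same outcome either way.
£2053: inside the interval → strictly worse (loss £1063).
£2495: above both → same outcome either way.
£581: below both → same outcome either way.
£2385: inside the interval → strictly worse (loss £1395).
Count: 2.

2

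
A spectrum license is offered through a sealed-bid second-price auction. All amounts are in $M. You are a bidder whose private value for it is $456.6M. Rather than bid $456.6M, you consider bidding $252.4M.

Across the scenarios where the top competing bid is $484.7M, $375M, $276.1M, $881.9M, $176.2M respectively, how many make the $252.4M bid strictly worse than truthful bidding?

The deviation hurts exactly when the highest competing bid lies strictly between $252.4M and $456.6M — underbidding then forfeits a profitable win.
$484.7M: above both → same outcome either way.
$375M: inside the interval → strictly worse (loss $81.6M).
$276.1M: inside the interval → strictly worse (loss $180.5M).
$881.9M: above both → same outcome either way.
$176.2M: below both → same outcome either way.
Count: 2.

2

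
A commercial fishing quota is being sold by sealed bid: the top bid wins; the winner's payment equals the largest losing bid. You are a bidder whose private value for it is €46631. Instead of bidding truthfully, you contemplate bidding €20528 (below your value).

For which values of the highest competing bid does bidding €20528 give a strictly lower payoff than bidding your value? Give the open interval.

(€20528, €46631)

If the competing bid is below €20528, both bids win at the same price — no difference.
If it is above €46631, both bids lose — no difference.
If it lies strictly between €20528 and €46631, bidding your value wins at a price below your value (positive payoff) while bidding €20528 loses (payoff 0).
So the deviation strictly hurts on the open interval (€20528, €46631).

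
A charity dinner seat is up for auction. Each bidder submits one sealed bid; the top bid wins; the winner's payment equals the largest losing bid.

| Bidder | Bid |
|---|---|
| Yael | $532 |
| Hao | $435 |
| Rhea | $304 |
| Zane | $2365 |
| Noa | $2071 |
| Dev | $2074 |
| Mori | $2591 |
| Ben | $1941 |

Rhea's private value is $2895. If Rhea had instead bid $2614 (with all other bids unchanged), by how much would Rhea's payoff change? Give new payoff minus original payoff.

$304

The highest bid among the other bidders is $2591; Rhea's bid doesn't change that.
Original bid $304: Rhea is not highest (top rival bid is $2591); payoff $0.
Alternative bid $2614: Rhea is highest, pays the top rival bid $2591; payoff $2895 − $2591 = $304.
Change in payoff = $304 − ($0) = $304.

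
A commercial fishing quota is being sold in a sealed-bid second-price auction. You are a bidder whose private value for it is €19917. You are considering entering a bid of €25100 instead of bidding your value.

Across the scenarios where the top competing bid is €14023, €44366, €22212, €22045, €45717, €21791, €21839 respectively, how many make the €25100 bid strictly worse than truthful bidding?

The deviation hurts exactly when the highest competing bid lies strictly between €19917 and €25100 — overbidding then wins at a price above your value.
€14023: below both → same outcome either way.
€44366: above both → same outcome either way.
€22212: inside the interval → strictly worse (loss €2295).
€22045: inside the interval → strictly worse (loss €2128).
€45717: above both → same outcome either way.
€21791: inside the interval → strictly worse (loss €1874).
€21839: inside the interval → strictly worse (loss €1922).
Count: 4.

4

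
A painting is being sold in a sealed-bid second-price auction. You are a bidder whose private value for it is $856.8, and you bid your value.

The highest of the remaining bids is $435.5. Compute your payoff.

Your bid $856.8 exceeds the highest competing bid $435.5, so you win.
In a second-price auction the winner pays the second-highest bid, $435.5.
Payoff = value − price = $856.8 − $435.5 = $421.3.

$421.3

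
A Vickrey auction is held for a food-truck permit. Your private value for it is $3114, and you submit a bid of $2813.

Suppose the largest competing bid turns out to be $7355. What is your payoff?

Your bid $2813 is below the highest competing bid $7355, so you lose.
A losing bidder pays nothing and receives nothing: payoff = $0.

$0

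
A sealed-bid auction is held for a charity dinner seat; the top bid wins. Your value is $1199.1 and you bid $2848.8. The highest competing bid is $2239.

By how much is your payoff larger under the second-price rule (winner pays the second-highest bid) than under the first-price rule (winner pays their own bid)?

You have the highest bid, so you win under either rule.
Second-price: pay $2239 → payoff −$1039.9.
First-price: pay your own bid $2848.8 → payoff −$1649.7.
Difference = −$1039.9 − (−$1649.7) = $609.8.

$609.8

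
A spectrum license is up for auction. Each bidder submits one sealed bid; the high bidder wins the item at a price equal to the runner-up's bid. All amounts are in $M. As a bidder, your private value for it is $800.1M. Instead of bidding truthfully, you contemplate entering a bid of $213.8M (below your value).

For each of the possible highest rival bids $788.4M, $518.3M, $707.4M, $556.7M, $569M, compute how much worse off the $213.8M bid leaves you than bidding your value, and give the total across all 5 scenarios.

$860.7M

The deviation costs you only when the competing bid falls strictly between $213.8M and $800.1M; elsewhere both bids give the same outcome.
$788.4M: truthful payoff $11.7M, deviation payoff $0M → loss $11.7M.
$518.3M: truthful payoff $281.8M, deviation payoff $0M → loss $281.8M.
$707.4M: truthful payoff $92.7M, deviation payoff $0M → loss $92.7M.
$556.7M: truthful payoff $243.4M, deviation payoff $0M → loss $243.4M.
$569M: truthful payoff $231.1M, deviation payoff $0M → loss $231.1M.
Total loss = $11.7M + $281.8M + $92.7M + $243.4M + $231.1M = $860.7M.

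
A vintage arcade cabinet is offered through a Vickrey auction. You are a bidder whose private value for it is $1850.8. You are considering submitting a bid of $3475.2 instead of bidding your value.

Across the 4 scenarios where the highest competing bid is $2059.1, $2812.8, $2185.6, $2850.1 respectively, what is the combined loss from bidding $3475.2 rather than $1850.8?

The deviation costs you only when the competing bid falls strictly between $1850.8 and $3475.2; elsewhere both bids give the same outcome.
$2059.1: truthful payoff $0, deviation payoff −$208.3 → loss $208.3.
$2812.8: truthful payoff $0, deviation payoff −$962 → loss $962.
$2185.6: truthful payoff $0, deviation payoff −$334.8 → loss $334.8.
$2850.1: truthful payoff $0, deviation payoff −$999.3 → loss $999.3.
Total loss = $208.3 + $962 + $334.8 + $999.3 = $2504.4.

$2504.4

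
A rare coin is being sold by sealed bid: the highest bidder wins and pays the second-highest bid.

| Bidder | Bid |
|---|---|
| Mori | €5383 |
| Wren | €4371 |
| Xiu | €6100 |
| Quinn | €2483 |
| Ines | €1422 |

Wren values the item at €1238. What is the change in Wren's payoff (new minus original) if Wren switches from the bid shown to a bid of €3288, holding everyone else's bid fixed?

€0

The highest bid among the other bidders is €6100; Wren's bid doesn't change that.
Original bid €4371: Wren is not highest (top rival bid is €6100); payoff €0.
Alternative bid €3288: Wren is not highest (top rival bid is €6100); payoff €0.
Change in payoff = €0 − (€0) = €0.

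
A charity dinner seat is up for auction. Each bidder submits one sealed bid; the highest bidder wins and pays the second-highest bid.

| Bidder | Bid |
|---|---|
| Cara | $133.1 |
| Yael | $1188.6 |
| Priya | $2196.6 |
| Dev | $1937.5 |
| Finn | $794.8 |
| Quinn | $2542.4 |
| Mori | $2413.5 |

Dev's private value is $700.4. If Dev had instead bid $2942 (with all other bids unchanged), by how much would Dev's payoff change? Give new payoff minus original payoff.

−$1842

The highest bid among the other bidders is $2542.4; Dev's bid doesn't change that.
Original bid $1937.5: Dev is not highest (top rival bid is $2542.4); payoff $0.
Alternative bid $2942: Dev is highest, pays the top rival bid $2542.4; payoff $700.4 − $2542.4 = −$1842.
Change in payoff = −$1842 − ($0) = −$1842.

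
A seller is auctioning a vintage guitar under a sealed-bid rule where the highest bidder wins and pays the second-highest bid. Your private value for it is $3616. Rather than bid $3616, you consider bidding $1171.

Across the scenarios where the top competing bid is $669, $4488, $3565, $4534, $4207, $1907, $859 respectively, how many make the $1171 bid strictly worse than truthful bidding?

The deviation hurts exactly when the highest competing bid lies strictly between $1171 and $3616 — underbidding then forfeits a profitable win.
$669: below both → same outcome either way.
$4488: above both → same outcome either way.
$3565: inside the interval → strictly worse (loss $51).
$4534: above both → same outcome either way.
$4207: above both → same outcome either way.
$1907: inside the interval → strictly worse (loss $1709).
$859: below both → same outcome either way.
Count: 2.

2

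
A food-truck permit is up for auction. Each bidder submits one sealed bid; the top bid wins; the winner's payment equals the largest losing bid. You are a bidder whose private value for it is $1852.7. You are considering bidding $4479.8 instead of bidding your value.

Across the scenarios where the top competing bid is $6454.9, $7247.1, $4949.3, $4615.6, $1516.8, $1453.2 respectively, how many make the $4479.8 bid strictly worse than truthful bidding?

The deviation hurts exactly when the highest competing bid lies strictly between $1852.7 and $4479.8 — overbidding then wins at a price above your value.
$6454.9: above both → same outcome either way.
$7247.1: above both → same outcome either way.
$4949.3: above both → same outcome either way.
$4615.6: above both → same outcome either way.
$1516.8: below both → same outcome either way.
$1453.2: below both → same outcome either way.
Count: 0.

0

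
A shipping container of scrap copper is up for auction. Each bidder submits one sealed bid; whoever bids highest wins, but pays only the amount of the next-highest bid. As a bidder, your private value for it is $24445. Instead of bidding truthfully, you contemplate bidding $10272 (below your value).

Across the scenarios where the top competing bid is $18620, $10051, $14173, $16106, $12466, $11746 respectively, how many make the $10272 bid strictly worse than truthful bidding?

The deviation hurts exactly when the highest competing bid lies strictly between $10272 and $24445 — underbidding then forfeits a profitable win.
$18620: inside the interval → strictly worse (loss $5825).
$10051: below both → same outcome either way.
$14173: inside the interval → strictly worse (loss $10272).
$16106: inside the interval → strictly worse (loss $8339).
$12466: inside the interval → strictly worse (loss $11979).
$11746: inside the interval → strictly worse (loss $12699).
Count: 5.

5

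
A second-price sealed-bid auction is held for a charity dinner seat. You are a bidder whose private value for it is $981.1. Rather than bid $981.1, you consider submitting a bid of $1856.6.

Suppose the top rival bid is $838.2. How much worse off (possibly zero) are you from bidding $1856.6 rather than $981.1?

Bidding your value $981.1: you win (since $981.1 > $838.2) and pay $838.2. Payoff $142.9.
Bidding $1856.6: you win and pay $838.2. Payoff $981.1 − $838.2 = $142.9.
Difference = $142.9 − $142.9 = $0; both bids lead to the same outcome because the competing bid is below both your value and your alternative bid.
Because the price is fixed by the runner-up's bid, deviating from your value can only change a good outcome into a bad one — never the reverse.

$0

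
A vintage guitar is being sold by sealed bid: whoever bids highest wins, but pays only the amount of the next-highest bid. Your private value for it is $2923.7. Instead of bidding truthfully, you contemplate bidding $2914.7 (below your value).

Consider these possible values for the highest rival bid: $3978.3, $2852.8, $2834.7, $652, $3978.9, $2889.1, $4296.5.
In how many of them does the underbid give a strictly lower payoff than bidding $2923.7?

0

The deviation hurts exactly when the highest competing bid lies strictly between $2914.7 and $2923.7 — underbidding then forfeits a profitable win.
$3978.3: above both → same outcome either way.
$2852.8: below both → same outcome either way.
$2834.7: below both → same outcome either way.
$652: below both → same outcome either way.
$3978.9: above both → same outcome either way.
$2889.1: below both → same outcome either way.
$4296.5: above both → same outcome either way.
Count: 0.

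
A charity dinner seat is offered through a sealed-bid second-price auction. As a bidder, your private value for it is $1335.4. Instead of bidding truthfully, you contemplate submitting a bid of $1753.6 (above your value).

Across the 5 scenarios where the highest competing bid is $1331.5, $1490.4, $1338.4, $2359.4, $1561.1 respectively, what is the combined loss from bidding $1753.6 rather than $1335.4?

The deviation costs you only when the competing bid falls strictly between $1335.4 and $1753.6; elsewhere both bids give the same outcome.
$1331.5: outcomes coincide → loss $0.
$1490.4: truthful payoff $0, deviation payoff −$155 → loss $155.
$1338.4: truthful payoff $0, deviation payoff −$3 → loss $3.
$2359.4: outcomes coincide → loss $0.
$1561.1: truthful payoff $0, deviation payoff −$225.7 → loss $225.7.
Total loss = $155 + $3 + $225.7 = $383.7.
In a second-price auction your bid sets only whether you win, not what you pay, so bidding your true value is weakly dominant.

$383.7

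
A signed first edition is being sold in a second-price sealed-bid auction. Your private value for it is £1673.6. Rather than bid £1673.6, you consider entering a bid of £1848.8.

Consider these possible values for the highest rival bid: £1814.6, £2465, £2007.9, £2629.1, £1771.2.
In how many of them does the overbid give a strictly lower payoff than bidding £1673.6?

The deviation hurts exactly when the highest competing bid lies strictly between £1673.6 and £1848.8 — overbidding then wins at a price above your value.
£1814.6: inside the interval → strictly worse (loss £141).
£2465: above both → same outcome either way.
£2007.9: above both → same outcome either way.
£2629.1: above both → same outcome either way.
£1771.2: inside the interval → strictly worse (loss £97.6).
Count: 2.

2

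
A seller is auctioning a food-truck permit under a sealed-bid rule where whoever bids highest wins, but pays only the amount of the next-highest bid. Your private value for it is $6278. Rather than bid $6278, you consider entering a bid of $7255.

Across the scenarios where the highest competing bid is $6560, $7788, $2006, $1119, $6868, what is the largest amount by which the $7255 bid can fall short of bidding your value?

$590

$6560: truthful gives $0, deviation gives −$282 → loss $282.
$7788: same outcome either way → loss $0.
$2006: same outcome either way → loss $0.
$1119: same outcome either way → loss $0.
$6868: truthful gives $0, deviation gives −$590 → loss $590.
Maximum loss: $590.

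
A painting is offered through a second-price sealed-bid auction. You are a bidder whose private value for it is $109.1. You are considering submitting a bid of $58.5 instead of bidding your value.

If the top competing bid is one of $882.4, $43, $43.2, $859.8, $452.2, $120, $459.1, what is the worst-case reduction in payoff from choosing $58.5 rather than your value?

$882.4: same outcome either way → loss $0.
$43: same outcome either way → loss $0.
$43.2: same outcome either way → loss $0.
$859.8: same outcome either way → loss $0.
$452.2: same outcome either way → loss $0.
$120: same outcome either way → loss $0.
$459.1: same outcome either way → loss $0.
Maximum loss: $0.

$0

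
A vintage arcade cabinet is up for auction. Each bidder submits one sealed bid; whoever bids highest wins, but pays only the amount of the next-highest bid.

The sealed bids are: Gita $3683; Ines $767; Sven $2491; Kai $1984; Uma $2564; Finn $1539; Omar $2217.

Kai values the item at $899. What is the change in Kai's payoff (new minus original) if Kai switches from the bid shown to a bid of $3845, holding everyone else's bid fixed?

−$2784

The highest bid among the other bidders is $3683; Kai's bid doesn't change that.
Original bid $1984: Kai is not highest (top rival bid is $3683); payoff $0.
Alternative bid $3845: Kai is highest, pays the top rival bid $3683; payoff $899 − $3683 = −$2784.
Change in payoff = −$2784 − ($0) = −$2784.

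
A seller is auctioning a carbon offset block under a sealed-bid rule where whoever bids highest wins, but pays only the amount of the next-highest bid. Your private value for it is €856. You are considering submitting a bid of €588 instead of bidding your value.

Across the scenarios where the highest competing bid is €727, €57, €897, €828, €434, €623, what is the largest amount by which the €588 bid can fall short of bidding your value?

€233

€727: truthful gives €129, deviation gives €0 → loss €129.
€57: same outcome either way → loss €0.
€897: same outcome either way → loss €0.
€828: truthful gives €28, deviation gives €0 → loss €28.
€434: same outcome either way → loss €0.
€623: truthful gives €233, deviation gives €0 → loss €233.
Maximum loss: €233.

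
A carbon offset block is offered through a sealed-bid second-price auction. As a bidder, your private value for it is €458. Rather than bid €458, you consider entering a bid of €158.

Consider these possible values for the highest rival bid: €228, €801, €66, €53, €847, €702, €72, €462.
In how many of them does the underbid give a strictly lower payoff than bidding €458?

The deviation hurts exactly when the highest competing bid lies strictly between €158 and €458 — underbidding then forfeits a profitable win.
€228: inside the interval → strictly worse (loss €230).
€801: above both → same outcome either way.
€66: below both → same outcome either way.
€53: below both → same outcome either way.
€847: above both → same outcome either way.
€702: above both → same outcome either way.
€72: below both → same outcome either way.
€462: above both → same outcome either way.
Count: 1.

1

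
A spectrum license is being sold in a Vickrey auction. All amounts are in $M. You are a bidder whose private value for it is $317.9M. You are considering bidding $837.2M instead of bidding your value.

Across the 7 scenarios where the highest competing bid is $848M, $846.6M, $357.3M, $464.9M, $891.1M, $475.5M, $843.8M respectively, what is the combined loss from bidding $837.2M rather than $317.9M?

The deviation costs you only when the competing bid falls strictly between $317.9M and $837.2M; elsewhere both bids give the same outcome.
$848M: outcomes coincide → loss $0M.
$846.6M: outcomes coincide → loss $0M.
$357.3M: truthful payoff $0M, deviation payoff −$39.4M → loss $39.4M.
$464.9M: truthful payoff $0M, deviation payoff −$147M → loss $147M.
$891.1M: outcomes coincide → loss $0M.
$475.5M: truthful payoff $0M, deviation payoff −$157.6M → loss $157.6M.
$843.8M: outcomes coincide → loss $0M.
Total loss = $39.4M + $147M + $157.6M = $344M.
In a second-price auction your bid sets only whether you win, not what you pay, so bidding your true value is weakly dominant.

$344M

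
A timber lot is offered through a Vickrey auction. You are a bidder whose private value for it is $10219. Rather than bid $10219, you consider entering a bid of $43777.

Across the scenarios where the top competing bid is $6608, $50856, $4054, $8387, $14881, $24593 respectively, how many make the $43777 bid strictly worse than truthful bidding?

The deviation hurts exactly when the highest competing bid lies strictly between $10219 and $43777 — overbidding then wins at a price above your value.
$6608: below both → same outcome either way.
$50856: above both → same outcome either way.
$4054: below both → same outcome either way.
$8387: below both → same outcome either way.
$14881: inside the interval → strictly worse (loss $4662).
$24593: inside the interval → strictly worse (loss $14374).
Count: 2.

2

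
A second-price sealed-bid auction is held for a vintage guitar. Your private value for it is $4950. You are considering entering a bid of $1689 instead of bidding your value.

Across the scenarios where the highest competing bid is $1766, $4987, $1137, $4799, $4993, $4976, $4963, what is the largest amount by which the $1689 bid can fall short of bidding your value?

$1766: truthful gives $3184, deviation gives $0 → loss $3184.
$4987: same outcome either way → loss $0.
$1137: same outcome either way → loss $0.
$4799: truthful gives $151, deviation gives $0 → loss $151.
$4993: same outcome either way → loss $0.
$4976: same outcome either way → loss $0.
$4963: same outcome either way → loss $0.
Maximum loss: $3184.

$3184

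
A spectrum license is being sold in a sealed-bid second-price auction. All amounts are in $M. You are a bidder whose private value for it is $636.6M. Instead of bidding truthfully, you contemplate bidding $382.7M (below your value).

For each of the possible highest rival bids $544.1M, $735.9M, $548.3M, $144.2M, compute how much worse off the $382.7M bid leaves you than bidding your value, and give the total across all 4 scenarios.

$180.8M

The deviation costs you only when the competing bid falls strictly between $382.7M and $636.6M; elsewhere both bids give the same outcome.
$544.1M: truthful payoff $92.5M, deviation payoff $0M → loss $92.5M.
$735.9M: outcomes coincide → loss $0M.
$548.3M: truthful payoff $88.3M, deviation payoff $0M → loss $88.3M.
$144.2M: outcomes coincide → loss $0M.
Total loss = $92.5M + $88.3M = $180.8M.
Truthful bidding weakly dominates here: raising your bid can only win items priced above your value, and lowering it can only forfeit items priced below.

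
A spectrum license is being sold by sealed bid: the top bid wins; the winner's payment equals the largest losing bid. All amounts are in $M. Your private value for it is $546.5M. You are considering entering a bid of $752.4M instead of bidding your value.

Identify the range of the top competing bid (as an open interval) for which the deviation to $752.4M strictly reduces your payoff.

($546.5M, $752.4M)

If the competing bid is below $546.5M, both bids win at the same price — no difference.
If it is above $752.4M, both bids lose — no difference.
If it lies strictly between $546.5M and $752.4M, bidding your value loses (payoff 0) while bidding $752.4M wins at a price above your value (payoff negative).
So the deviation strictly hurts on the open interval ($546.5M, $752.4M).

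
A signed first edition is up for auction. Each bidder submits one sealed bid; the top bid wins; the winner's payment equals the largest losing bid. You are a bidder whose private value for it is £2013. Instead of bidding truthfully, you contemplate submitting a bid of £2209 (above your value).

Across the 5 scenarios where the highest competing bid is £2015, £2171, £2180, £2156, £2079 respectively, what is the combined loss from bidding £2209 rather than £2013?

£536

The deviation costs you only when the competing bid falls strictly between £2013 and £2209; elsewhere both bids give the same outcome.
£2015: truthful payoff £0, deviation payoff −£2 → loss £2.
£2171: truthful payoff £0, deviation payoff −£158 → loss £158.
£2180: truthful payoff £0, deviation payoff −£167 → loss £167.
£2156: truthful payoff £0, deviation payoff −£143 → loss £143.
£2079: truthful payoff £0, deviation payoff −£66 → loss £66.
Total loss = £2 + £158 + £167 + £143 + £66 = £536.
Because the price is fixed by the runner-up's bid, deviating from your value can only change a good outcome into a bad one — never the reverse.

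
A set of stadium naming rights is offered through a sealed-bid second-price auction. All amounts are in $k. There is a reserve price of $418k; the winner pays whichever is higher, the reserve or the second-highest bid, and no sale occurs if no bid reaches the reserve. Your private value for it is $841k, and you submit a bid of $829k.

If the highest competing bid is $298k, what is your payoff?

$423k

Your bid $829k is the highest and exceeds the reserve.
Price = max(second-highest bid, reserve) = max($298k, $418k) = $418k.
Payoff = $841k − $418k = $423k.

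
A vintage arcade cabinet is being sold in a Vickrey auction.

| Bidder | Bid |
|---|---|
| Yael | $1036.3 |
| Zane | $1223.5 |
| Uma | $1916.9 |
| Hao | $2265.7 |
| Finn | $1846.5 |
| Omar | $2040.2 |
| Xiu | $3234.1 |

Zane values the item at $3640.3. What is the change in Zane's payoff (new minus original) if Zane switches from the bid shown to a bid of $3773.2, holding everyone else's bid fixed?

$406.2

The highest bid among the other bidders is $3234.1; Zane's bid doesn't change that.
Original bid $1223.5: Zane is not highest (top rival bid is $3234.1); payoff $0.
Alternative bid $3773.2: Zane is highest, pays the top rival bid $3234.1; payoff $3640.3 − $3234.1 = $406.2.
Change in payoff = $406.2 − ($0) = $406.2.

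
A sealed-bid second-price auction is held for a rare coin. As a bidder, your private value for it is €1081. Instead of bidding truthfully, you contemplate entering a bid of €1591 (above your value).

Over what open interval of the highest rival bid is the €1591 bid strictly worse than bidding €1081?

If the competing bid is below €1081, both bids win at the same price — no difference.
If it is above €1591, both bids lose — no difference.
If it lies strictly between €1081 and €1591, bidding your value loses (payoff 0) while bidding €1591 wins at a price above your value (payoff negative).
So the deviation strictly hurts on the open interval (€1081, €1591).
Truthful bidding weakly dominates here: raising your bid can only win items priced above your value, and lowering it can only forfeit items priced below.

(€1081, €1591)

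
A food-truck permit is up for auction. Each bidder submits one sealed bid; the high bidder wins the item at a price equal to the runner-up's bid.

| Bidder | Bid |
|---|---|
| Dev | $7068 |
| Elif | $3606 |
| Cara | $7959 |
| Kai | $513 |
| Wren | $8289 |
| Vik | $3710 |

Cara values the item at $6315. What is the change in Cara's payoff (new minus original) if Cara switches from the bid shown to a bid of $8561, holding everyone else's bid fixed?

−$1974

The highest bid among the other bidders is $8289; Cara's bid doesn't change that.
Original bid $7959: Cara is not highest (top rival bid is $8289); payoff $0.
Alternative bid $8561: Cara is highest, pays the top rival bid $8289; payoff $6315 − $8289 = −$1974.
Change in payoff = −$1974 − ($0) = −$1974.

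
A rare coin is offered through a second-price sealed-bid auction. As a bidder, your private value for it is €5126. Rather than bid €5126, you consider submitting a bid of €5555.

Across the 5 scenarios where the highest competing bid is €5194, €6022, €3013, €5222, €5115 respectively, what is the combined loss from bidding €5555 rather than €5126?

The deviation costs you only when the competing bid falls strictly between €5126 and €5555; elsewhere both bids give the same outcome.
€5194: truthful payoff €0, deviation payoff −€68 → loss €68.
€6022: outcomes coincide → loss €0.
€3013: outcomes coincide → loss €0.
€5222: truthful payoff €0, deviation payoff −€96 → loss €96.
€5115: outcomes coincide → loss €0.
Total loss = €68 + €96 = €164.
Because the price is fixed by the runner-up's bid, deviating from your value can only change a good outcome into a bad one — never the reverse.

€164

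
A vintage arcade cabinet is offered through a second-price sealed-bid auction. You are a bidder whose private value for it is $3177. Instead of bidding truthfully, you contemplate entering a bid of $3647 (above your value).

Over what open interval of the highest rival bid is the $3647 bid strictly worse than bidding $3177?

If the competing bid is below $3177, both bids win at the same price — no difference.
If it is above $3647, both bids lose — no difference.
If it lies strictly between $3177 and $3647, bidding your value loses (payoff 0) while bidding $3647 wins at a price above your value (payoff negative).
So the deviation strictly hurts on the open interval ($3177, $3647).

($3177, $3647)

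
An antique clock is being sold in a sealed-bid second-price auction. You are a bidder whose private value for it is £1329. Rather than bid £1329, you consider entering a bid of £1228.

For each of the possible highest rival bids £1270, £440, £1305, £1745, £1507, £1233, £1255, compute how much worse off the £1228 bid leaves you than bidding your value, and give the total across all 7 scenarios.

£253

The deviation costs you only when the competing bid falls strictly between £1228 and £1329; elsewhere both bids give the same outcome.
£1270: truthful payoff £59, deviation payoff £0 → loss £59.
£440: outcomes coincide → loss £0.
£1305: truthful payoff £24, deviation payoff £0 → loss £24.
£1745: outcomes coincide → loss £0.
£1507: outcomes coincide → loss £0.
£1233: truthful payoff £96, deviation payoff £0 → loss £96.
£1255: truthful payoff £74, deviation payoff £0 → loss £74.
Total loss = £59 + £24 + £96 + £74 = £253.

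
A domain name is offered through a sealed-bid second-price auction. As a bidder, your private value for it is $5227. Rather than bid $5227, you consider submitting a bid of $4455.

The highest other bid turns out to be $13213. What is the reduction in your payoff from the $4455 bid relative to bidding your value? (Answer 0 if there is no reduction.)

$0

Bidding your value $5227: you lose (since $5227 < $13213). Payoff $0.
Bidding $4455: you lose. Payoff $0.
Difference = $0 − $0 = $0; both bids lead to the same outcome because the competing bid is above both your value and your alternative bid.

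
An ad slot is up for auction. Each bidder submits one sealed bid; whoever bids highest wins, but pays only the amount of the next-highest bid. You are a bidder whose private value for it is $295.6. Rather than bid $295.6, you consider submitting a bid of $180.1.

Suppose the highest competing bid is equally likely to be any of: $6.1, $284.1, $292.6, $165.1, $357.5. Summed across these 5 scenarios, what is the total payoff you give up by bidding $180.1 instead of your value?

The deviation costs you only when the competing bid falls strictly between $180.1 and $295.6; elsewhere both bids give the same outcome.
$6.1: outcomes coincide → loss $0.
$284.1: truthful payoff $11.5, deviation payoff $0 → loss $11.5.
$292.6: truthful payoff $3, deviation payoff $0 → loss $3.
$165.1: outcomes coincide → loss $0.
$357.5: outcomes coincide → loss $0.
Total loss = $11.5 + $3 = $14.5.
In a second-price auction your bid sets only whether you win, not what you pay, so bidding your true value is weakly dominant.

$14.5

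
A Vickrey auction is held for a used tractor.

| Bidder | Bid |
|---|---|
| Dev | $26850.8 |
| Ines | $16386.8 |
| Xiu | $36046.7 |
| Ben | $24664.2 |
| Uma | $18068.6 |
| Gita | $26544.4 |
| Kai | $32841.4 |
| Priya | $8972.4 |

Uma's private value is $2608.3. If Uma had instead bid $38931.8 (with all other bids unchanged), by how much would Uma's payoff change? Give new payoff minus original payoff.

The highest bid among the other bidders is $36046.7; Uma's bid doesn't change that.
Original bid $18068.6: Uma is not highest (top rival bid is $36046.7); payoff $0.
Alternative bid $38931.8: Uma is highest, pays the top rival bid $36046.7; payoff $2608.3 − $36046.7 = −$33438.4.
Change in payoff = −$33438.4 − ($0) = −$33438.4.

−$33438.4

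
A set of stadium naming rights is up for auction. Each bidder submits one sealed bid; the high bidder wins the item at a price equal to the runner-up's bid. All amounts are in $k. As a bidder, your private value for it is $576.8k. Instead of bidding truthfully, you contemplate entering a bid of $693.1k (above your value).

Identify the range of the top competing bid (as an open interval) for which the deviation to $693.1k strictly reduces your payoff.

If the competing bid is below $576.8k, both bids win at the same price — no difference.
If it is above $693.1k, both bids lose — no difference.
If it lies strictly between $576.8k and $693.1k, bidding your value loses (payoff 0) while bidding $693.1k wins at a price above your value (payoff negative).
So the deviation strictly hurts on the open interval ($576.8k, $693.1k).

($576.8k, $693.1k)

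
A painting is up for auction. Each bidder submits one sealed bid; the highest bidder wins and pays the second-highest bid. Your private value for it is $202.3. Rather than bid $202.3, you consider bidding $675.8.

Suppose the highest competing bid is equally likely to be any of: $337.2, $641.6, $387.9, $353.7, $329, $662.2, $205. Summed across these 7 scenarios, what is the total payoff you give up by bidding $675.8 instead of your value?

The deviation costs you only when the competing bid falls strictly between $202.3 and $675.8; elsewhere both bids give the same outcome.
$337.2: truthful payoff $0, deviation payoff −$134.9 → loss $134.9.
$641.6: truthful payoff $0, deviation payoff −$439.3 → loss $439.3.
$387.9: truthful payoff $0, deviation payoff −$185.6 → loss $185.6.
$353.7: truthful payoff $0, deviation payoff −$151.4 → loss $151.4.
$329: truthful payoff $0, deviation payoff −$126.7 → loss $126.7.
$662.2: truthful payoff $0, deviation payoff −$459.9 → loss $459.9.
$205: truthful payoff $0, deviation payoff −$2.7 → loss $2.7.
Total loss = $134.9 + $439.3 + $185.6 + $151.4 + $126.7 + $459.9 + $2.7 = $1500.5.
In a second-price auction your bid sets only whether you win, not what you pay, so bidding your true value is weakly dominant.

$1500.5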